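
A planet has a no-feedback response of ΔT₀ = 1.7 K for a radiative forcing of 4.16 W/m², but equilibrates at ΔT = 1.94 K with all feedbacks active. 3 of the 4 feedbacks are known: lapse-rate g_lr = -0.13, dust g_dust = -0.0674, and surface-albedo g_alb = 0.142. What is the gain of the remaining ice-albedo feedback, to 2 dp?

Amplification A = ΔT/ΔT₀ = 1.94/1.7 = 1.141.
Total gain g = 1 − 1/A = 1 − 1/1.141 = 0.1236.
Known gains sum to -0.13 − 0.0674 + 0.142 = -0.0554.
g_ice = 0.1236 + 0.0554 = 0.18.

0.18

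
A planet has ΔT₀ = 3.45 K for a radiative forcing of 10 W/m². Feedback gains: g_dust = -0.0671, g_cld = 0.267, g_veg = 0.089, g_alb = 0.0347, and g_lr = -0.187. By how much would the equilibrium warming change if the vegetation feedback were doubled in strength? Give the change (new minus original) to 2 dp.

Original: g = 0.1366, ΔT = 3.45/(1−0.1366) = 3.9958 K.
With doubled vegetation: g' = 0.2256, ΔT' = 3.45/(1−0.2256) = 4.4551 K.
Change = 4.4551 − 3.9958 = 0.46 K.

0.46 K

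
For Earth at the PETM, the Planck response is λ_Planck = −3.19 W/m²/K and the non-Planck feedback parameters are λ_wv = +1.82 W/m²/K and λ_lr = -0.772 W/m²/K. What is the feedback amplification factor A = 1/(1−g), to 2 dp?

Convert to gains: g_wv = 1.82/3.19 = 0.5705; g_lr = -0.772/3.19 = -0.242.
Total gain g = 0.3285.
A = 1/(1 − 0.3285) = 1.49.

1.49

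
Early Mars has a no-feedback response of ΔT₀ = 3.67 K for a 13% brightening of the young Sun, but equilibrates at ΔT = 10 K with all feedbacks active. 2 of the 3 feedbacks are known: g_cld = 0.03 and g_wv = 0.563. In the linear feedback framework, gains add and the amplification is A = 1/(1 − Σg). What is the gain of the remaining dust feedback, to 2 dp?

Amplification A = ΔT/ΔT₀ = 10/3.67 = 2.725.
Total gain g = 1 − 1/A = 1 − 1/2.725 = 0.633.
Known gains sum to 0.03 + 0.563 = 0.593.
g_dust = 0.633 − 0.593 = 0.04.

0.04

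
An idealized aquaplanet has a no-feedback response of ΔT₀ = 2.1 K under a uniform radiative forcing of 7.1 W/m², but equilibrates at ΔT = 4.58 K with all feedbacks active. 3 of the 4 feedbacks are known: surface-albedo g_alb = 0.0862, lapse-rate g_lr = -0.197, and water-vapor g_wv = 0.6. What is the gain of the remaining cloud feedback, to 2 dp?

Amplification A = ΔT/ΔT₀ = 4.58/2.1 = 2.181.
Total gain g = 1 − 1/A = 1 − 1/2.181 = 0.5415.
Known gains sum to 0.0862 − 0.197 + 0.6 = 0.4892.
g_cld = 0.5415 − 0.4892 = 0.05.

0.05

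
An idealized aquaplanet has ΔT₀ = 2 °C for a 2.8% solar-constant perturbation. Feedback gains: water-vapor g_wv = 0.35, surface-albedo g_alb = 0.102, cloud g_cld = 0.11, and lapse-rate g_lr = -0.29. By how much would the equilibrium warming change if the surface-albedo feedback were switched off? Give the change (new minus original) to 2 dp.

Original: g = 0.272, ΔT = 2/(1−0.272) = 2.7473 °C.
Without surface-albedo: g' = 0.17, ΔT' = 2/(1−0.17) = 2.4096 °C.
Change = 2.4096 − 2.7473 = -0.34 °C.

-0.34 °C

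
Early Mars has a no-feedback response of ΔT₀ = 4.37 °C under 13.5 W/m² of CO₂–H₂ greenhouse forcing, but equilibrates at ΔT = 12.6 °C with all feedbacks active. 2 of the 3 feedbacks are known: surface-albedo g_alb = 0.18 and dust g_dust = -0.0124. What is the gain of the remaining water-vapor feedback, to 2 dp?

Amplification A = ΔT/ΔT₀ = 12.6/4.37 = 2.883.
Total gain g = 1 − 1/A = 1 − 1/2.883 = 0.6531.
Known gains sum to 0.18 − 0.0124 = 0.1676.
g_wv = 0.6531 − 0.1676 = 0.49.

0.49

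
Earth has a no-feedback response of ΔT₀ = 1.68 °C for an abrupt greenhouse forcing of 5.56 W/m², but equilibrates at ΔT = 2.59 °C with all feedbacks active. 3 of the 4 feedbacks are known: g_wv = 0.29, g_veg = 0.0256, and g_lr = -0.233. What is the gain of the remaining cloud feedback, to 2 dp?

Amplification A = ΔT/ΔT₀ = 2.59/1.68 = 1.542.
Total gain g = 1 − 1/A = 1 − 1/1.542 = 0.3515.
Known gains sum to 0.29 + 0.0256 − 0.233 = 0.0826.
g_cld = 0.3515 − 0.0826 = 0.27.

0.27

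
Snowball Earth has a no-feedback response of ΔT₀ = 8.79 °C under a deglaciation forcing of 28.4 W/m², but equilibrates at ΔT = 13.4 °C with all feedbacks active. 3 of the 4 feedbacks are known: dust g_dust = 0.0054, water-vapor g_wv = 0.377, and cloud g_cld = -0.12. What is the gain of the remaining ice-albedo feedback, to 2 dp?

Amplification A = ΔT/ΔT₀ = 13.4/8.79 = 1.524.
Total gain g = 1 − 1/A = 1 − 1/1.524 = 0.3438.
Known gains sum to 0.0054 + 0.377 − 0.12 = 0.2624.
g_ice = 0.3438 − 0.2624 = 0.08.

0.08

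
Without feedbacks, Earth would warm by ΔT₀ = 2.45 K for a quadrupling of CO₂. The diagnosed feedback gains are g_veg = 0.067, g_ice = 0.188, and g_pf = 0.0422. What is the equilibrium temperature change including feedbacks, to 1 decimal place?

3.5 K

Total gain g = 0.067 + 0.188 + 0.0422 = 0.2972.
Amplification A = 1/(1 − 0.2972) = 1.423.
ΔT = 2.45 × 1.423 = 3.5 K.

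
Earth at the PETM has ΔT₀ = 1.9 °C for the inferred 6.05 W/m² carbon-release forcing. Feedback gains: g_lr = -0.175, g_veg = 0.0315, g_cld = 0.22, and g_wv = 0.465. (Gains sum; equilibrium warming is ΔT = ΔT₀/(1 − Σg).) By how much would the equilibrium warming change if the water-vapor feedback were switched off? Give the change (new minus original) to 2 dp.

-2.09 °C

Original: g = 0.5415, ΔT = 1.9/(1−0.5415) = 4.1439 °C.
Without water-vapor: g' = 0.0765, ΔT' = 1.9/(1−0.0765) = 2.0574 °C.
Change = 2.0574 − 4.1439 = -2.09 °C.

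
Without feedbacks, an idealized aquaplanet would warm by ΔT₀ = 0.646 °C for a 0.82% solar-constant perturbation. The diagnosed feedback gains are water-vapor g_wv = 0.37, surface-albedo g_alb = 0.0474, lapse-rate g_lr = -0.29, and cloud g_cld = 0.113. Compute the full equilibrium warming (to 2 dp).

0.85 °C

Total gain g = 0.37 + 0.0474 − 0.29 + 0.113 = 0.2404.
Amplification A = 1/(1 − 0.2404) = 1.316.
ΔT = 0.646 × 1.316 = 0.85 °C.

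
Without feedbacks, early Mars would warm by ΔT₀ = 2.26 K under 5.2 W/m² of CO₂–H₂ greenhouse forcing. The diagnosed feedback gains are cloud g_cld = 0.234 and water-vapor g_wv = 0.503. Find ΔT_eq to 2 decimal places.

8.59 K

Total gain g = 0.234 + 0.503 = 0.737.
Amplification A = 1/(1 − 0.737) = 3.802.
ΔT = 2.26 × 3.802 = 8.59 K.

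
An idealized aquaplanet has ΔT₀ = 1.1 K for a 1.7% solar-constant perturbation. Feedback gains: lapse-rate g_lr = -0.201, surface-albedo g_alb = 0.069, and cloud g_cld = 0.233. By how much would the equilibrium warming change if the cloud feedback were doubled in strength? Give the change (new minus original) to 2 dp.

0.43 K

Original: g = 0.101, ΔT = 1.1/(1−0.101) = 1.2236 K.
With doubled cloud: g' = 0.334, ΔT' = 1.1/(1−0.334) = 1.6517 K.
Change = 1.6517 − 1.2236 = 0.43 K.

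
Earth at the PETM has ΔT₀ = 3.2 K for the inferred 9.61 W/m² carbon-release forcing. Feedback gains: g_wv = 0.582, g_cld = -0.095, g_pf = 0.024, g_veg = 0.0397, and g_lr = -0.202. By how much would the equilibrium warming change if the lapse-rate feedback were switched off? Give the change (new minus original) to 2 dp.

Original: g = 0.3487, ΔT = 3.2/(1−0.3487) = 4.9133 K.
Without lapse-rate: g' = 0.5507, ΔT' = 3.2/(1−0.5507) = 7.1222 K.
Change = 7.1222 − 4.9133 = 2.21 K.

2.21 K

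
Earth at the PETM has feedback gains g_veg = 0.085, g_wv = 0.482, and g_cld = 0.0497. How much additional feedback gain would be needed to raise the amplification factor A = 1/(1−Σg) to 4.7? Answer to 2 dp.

Current total gain = 0.6167.
Target gain for A = 4.7: g* = 1 − 1/4.7 = 0.7872.
Additional gain needed = 0.7872 − 0.6167 = 0.17.

0.17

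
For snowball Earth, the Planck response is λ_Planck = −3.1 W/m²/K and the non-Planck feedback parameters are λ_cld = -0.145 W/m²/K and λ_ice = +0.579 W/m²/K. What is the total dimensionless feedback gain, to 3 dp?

Convert to gains: g_cld = -0.145/3.1 = -0.04677; g_ice = 0.579/3.1 = 0.1868.
Total gain g = 0.14003.

0.140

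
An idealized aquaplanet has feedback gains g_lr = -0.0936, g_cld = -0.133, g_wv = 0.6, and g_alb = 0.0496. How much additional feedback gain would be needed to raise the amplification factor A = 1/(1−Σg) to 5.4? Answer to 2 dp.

0.39

Current total gain = 0.423.
Target gain for A = 5.4: g* = 1 − 1/5.4 = 0.8148.
Additional gain needed = 0.8148 − 0.423 = 0.39.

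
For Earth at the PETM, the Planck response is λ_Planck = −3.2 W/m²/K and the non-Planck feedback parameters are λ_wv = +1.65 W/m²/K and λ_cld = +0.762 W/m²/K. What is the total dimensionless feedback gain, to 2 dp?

0.75

Convert to gains: g_wv = 1.65/3.2 = 0.5156; g_cld = 0.762/3.2 = 0.2381.
Total gain g = 0.7537.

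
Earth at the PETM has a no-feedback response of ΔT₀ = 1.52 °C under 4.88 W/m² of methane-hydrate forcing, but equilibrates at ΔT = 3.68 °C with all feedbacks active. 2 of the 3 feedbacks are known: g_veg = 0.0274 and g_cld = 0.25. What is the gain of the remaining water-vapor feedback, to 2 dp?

Amplification A = ΔT/ΔT₀ = 3.68/1.52 = 2.421.
Total gain g = 1 − 1/A = 1 − 1/2.421 = 0.5869.
Known gains sum to 0.0274 + 0.25 = 0.2774.
g_wv = 0.5869 − 0.2774 = 0.31.

0.31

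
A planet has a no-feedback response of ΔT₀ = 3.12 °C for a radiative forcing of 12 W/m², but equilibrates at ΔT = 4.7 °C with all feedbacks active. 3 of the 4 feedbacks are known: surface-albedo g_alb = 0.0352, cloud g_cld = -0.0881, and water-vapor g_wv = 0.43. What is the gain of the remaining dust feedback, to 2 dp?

Amplification A = ΔT/ΔT₀ = 4.7/3.12 = 1.506.
Total gain g = 1 − 1/A = 1 − 1/1.506 = 0.336.
Known gains sum to 0.0352 − 0.0881 + 0.43 = 0.3771.
g_dust = 0.336 − 0.3771 = -0.04.

-0.04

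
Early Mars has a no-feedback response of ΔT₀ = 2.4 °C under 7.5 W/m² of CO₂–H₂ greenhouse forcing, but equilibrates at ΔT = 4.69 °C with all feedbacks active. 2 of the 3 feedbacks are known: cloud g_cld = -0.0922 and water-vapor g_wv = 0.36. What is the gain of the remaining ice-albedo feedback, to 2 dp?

Amplification A = ΔT/ΔT₀ = 4.69/2.4 = 1.954.
Total gain g = 1 − 1/A = 1 − 1/1.954 = 0.4882.
Known gains sum to -0.0922 + 0.36 = 0.2678.
g_ice = 0.4882 − 0.2678 = 0.22.

0.22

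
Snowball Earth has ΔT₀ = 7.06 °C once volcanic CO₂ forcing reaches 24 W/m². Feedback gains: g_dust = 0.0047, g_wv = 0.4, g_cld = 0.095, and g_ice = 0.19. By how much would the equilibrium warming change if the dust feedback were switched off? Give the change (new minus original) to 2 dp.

-0.34 °C

Original: g = 0.6897, ΔT = 7.06/(1−0.6897) = 22.7522 °C.
Without dust: g' = 0.685, ΔT' = 7.06/(1−0.685) = 22.4127 °C.
Change = 22.4127 − 22.7522 = -0.34 °C.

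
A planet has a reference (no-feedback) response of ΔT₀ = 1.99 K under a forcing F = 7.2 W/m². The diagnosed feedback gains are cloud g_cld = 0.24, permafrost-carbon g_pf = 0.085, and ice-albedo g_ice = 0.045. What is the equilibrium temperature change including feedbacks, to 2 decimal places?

3.16 K

Total gain g = 0.24 + 0.085 + 0.045 = 0.37.
Amplification A = 1/(1 − 0.37) = 1.587.
ΔT = 1.99 × 1.587 = 3.16 K.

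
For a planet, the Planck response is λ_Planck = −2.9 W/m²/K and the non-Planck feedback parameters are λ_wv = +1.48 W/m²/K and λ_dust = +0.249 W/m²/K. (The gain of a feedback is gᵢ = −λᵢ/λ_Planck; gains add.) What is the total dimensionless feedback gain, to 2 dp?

0.60

Convert to gains: g_wv = 1.48/2.9 = 0.5103; g_dust = 0.249/2.9 = 0.08586.
Total gain g = 0.59616.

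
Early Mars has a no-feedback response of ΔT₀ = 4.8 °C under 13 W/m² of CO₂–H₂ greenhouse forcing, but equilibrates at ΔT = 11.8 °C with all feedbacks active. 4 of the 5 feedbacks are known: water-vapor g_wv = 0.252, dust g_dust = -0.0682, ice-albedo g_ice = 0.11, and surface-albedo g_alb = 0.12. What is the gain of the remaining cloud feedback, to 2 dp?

0.18

Amplification A = ΔT/ΔT₀ = 11.8/4.8 = 2.458.
Total gain g = 1 − 1/A = 1 − 1/2.458 = 0.5932.
Known gains sum to 0.252 − 0.0682 + 0.11 + 0.12 = 0.4138.
g_cld = 0.5932 − 0.4138 = 0.18.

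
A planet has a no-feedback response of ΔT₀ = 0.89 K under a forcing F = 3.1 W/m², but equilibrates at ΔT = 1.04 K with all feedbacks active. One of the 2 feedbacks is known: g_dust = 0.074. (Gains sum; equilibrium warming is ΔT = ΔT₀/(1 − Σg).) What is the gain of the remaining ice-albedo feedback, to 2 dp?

Amplification A = ΔT/ΔT₀ = 1.04/0.89 = 1.169.
Total gain g = 1 − 1/A = 1 − 1/1.169 = 0.1446.
The known gain is 0.074.
g_ice = 0.1446 − 0.074 = 0.07.

0.07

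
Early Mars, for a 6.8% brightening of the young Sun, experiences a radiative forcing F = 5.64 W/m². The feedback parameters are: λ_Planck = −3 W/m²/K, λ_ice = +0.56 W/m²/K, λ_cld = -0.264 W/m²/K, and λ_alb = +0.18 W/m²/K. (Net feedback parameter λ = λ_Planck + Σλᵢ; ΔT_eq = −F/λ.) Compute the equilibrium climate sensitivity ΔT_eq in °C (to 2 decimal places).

Net feedback parameter λ = (−3) + (+0.56) + (-0.264) + (+0.18) = -2.524 W/m²/K.
ΔT = −F/λ = −5.64/(-2.524) = 2.23 °C.

2.23 °C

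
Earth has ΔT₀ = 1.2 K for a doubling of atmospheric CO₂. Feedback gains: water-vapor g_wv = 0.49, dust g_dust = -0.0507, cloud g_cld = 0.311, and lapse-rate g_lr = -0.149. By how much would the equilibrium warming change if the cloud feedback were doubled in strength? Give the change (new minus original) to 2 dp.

10.67 K

Original: g = 0.6013, ΔT = 1.2/(1−0.6013) = 3.0098 K.
With doubled cloud: g' = 0.9123, ΔT' = 1.2/(1−0.9123) = 13.6830 K.
Change = 13.6830 − 3.0098 = 10.67 K.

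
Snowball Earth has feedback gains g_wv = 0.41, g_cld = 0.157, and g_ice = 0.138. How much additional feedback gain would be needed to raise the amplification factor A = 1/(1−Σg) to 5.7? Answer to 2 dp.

0.12

Current total gain = 0.705.
Target gain for A = 5.7: g* = 1 − 1/5.7 = 0.8246.
Additional gain needed = 0.8246 − 0.705 = 0.12.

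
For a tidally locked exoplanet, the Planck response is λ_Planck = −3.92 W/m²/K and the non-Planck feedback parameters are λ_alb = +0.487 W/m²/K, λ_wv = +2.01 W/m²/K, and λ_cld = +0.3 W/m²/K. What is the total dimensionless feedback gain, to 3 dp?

Convert to gains: g_alb = 0.487/3.92 = 0.1242; g_wv = 2.01/3.92 = 0.5128; g_cld = 0.3/3.92 = 0.07653.
Total gain g = 0.71353.

0.714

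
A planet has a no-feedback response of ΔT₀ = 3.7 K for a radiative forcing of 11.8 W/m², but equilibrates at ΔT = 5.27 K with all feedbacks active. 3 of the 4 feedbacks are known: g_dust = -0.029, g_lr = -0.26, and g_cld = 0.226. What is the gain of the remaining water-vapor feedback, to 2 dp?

0.36

Amplification A = ΔT/ΔT₀ = 5.27/3.7 = 1.424.
Total gain g = 1 − 1/A = 1 − 1/1.424 = 0.2978.
Known gains sum to -0.029 − 0.26 + 0.226 = -0.063.
g_wv = 0.2978 + 0.063 = 0.36.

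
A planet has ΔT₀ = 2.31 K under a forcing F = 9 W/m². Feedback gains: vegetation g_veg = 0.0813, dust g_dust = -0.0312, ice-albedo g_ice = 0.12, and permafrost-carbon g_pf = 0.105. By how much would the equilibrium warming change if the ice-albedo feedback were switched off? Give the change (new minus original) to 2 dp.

-0.45 K

Original: g = 0.2751, ΔT = 2.31/(1−0.2751) = 3.1866 K.
Without ice-albedo: g' = 0.1551, ΔT' = 2.31/(1−0.1551) = 2.7341 K.
Change = 2.7341 − 3.1866 = -0.45 K.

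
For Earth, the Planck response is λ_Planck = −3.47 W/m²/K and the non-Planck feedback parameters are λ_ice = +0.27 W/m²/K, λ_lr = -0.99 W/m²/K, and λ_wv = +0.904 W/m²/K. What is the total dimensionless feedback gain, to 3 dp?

Convert to gains: g_ice = 0.27/3.47 = 0.07781; g_lr = -0.99/3.47 = -0.2853; g_wv = 0.904/3.47 = 0.2605.
Total gain g = 0.05301.

0.053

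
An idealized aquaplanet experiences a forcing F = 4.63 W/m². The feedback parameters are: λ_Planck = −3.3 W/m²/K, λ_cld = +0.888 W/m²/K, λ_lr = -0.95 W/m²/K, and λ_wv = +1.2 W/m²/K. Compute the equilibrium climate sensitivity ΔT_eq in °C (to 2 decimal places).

Net feedback parameter λ = (−3.3) + (+0.888) + (-0.95) + (+1.2) = -2.162 W/m²/K.
ΔT = −F/λ = −4.63/(-2.162) = 2.14 °C.

2.14 °C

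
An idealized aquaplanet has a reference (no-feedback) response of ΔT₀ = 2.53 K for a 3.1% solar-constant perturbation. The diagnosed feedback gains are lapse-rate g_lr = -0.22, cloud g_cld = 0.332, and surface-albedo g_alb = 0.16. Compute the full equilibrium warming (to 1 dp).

Total gain g = -0.22 + 0.332 + 0.16 = 0.272.
Amplification A = 1/(1 − 0.272) = 1.374.
ΔT = 2.53 × 1.374 = 3.5 K.

3.5 K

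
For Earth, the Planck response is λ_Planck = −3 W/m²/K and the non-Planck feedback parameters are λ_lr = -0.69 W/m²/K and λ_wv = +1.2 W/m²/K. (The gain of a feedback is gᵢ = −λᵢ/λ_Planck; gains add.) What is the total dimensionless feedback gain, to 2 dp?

0.17

Convert to gains: g_lr = -0.69/3 = -0.23; g_wv = 1.2/3 = 0.4.
Total gain g = 0.17.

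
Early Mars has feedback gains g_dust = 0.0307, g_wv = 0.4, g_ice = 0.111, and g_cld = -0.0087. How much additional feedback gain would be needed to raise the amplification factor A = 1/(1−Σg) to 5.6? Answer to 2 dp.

0.29

Current total gain = 0.533.
Target gain for A = 5.6: g* = 1 − 1/5.6 = 0.8214.
Additional gain needed = 0.8214 − 0.533 = 0.29.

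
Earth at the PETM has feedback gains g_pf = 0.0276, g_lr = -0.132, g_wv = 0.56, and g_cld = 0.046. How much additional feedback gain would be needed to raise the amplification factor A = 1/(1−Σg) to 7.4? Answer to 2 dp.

Current total gain = 0.5016.
Target gain for A = 7.4: g* = 1 − 1/7.4 = 0.8649.
Additional gain needed = 0.8649 − 0.5016 = 0.36.

0.36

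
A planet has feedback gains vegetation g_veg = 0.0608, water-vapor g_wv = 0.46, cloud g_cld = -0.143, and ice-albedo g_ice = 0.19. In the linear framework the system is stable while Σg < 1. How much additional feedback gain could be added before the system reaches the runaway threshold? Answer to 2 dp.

Current total gain = 0.0608 + 0.46 − 0.143 + 0.19 = 0.5678.
Margin to runaway = 1 − 0.5678 = 0.43.

0.43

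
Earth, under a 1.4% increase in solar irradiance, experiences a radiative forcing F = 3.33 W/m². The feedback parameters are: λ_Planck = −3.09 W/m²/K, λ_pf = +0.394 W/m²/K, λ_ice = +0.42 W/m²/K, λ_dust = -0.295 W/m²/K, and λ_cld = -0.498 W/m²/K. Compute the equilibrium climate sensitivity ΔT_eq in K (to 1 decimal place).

Net feedback parameter λ = (−3.09) + (+0.394) + (+0.42) + (-0.295) + (-0.498) = -3.069 W/m²/K.
ΔT = −F/λ = −3.33/(-3.069) = 1.1 K.

1.1 K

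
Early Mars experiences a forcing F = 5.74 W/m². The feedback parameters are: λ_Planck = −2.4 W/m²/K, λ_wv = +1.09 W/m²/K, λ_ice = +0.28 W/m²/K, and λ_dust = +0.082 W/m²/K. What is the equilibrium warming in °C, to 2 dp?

Net feedback parameter λ = (−2.4) + (+1.09) + (+0.28) + (+0.082) = -0.948 W/m²/K.
ΔT = −F/λ = −5.74/(-0.948) = 6.05 °C.

6.05 °C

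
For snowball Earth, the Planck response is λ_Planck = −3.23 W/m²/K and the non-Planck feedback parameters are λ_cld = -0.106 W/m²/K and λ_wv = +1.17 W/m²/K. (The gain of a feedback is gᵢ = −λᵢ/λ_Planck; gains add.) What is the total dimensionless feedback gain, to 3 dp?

Convert to gains: g_cld = -0.106/3.23 = -0.03282; g_wv = 1.17/3.23 = 0.3622.
Total gain g = 0.32938.

0.329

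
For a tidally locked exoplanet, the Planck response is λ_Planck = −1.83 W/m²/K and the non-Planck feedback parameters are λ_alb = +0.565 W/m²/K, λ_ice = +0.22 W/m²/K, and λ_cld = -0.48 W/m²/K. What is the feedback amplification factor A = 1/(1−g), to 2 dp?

1.20

Convert to gains: g_alb = 0.565/1.83 = 0.3087; g_ice = 0.22/1.83 = 0.1202; g_cld = -0.48/1.83 = -0.2623.
Total gain g = 0.1666.
A = 1/(1 − 0.1666) = 1.20.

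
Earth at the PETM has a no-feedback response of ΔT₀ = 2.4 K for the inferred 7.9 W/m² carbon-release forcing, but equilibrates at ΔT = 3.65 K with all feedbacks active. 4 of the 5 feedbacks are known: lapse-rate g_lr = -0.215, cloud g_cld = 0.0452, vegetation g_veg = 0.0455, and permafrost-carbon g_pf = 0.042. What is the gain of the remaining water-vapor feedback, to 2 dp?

Amplification A = ΔT/ΔT₀ = 3.65/2.4 = 1.521.
Total gain g = 1 − 1/A = 1 − 1/1.521 = 0.3425.
Known gains sum to -0.215 + 0.0452 + 0.0455 + 0.042 = -0.0823.
g_wv = 0.3425 + 0.0823 = 0.42.

0.42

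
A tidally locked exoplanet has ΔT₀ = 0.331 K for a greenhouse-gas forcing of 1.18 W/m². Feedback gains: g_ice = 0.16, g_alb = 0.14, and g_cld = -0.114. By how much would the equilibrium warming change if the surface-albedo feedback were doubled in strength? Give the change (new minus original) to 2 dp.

Original: g = 0.186, ΔT = 0.331/(1−0.186) = 0.4066 K.
With doubled surface-albedo: g' = 0.326, ΔT' = 0.331/(1−0.326) = 0.4911 K.
Change = 0.4911 − 0.4066 = 0.08 K.

0.08 K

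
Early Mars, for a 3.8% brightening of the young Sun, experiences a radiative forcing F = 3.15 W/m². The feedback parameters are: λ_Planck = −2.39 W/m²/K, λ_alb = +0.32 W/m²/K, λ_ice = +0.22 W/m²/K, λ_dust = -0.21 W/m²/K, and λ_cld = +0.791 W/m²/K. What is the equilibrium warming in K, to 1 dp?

2.5 K

Net feedback parameter λ = (−2.39) + (+0.32) + (+0.22) + (-0.21) + (+0.791) = -1.269 W/m²/K.
ΔT = −F/λ = −3.15/(-1.269) = 2.5 K.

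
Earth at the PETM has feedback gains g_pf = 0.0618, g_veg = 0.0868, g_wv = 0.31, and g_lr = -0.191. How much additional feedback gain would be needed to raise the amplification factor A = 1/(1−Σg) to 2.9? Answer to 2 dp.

0.39

Current total gain = 0.2676.
Target gain for A = 2.9: g* = 1 − 1/2.9 = 0.6552.
Additional gain needed = 0.6552 − 0.2676 = 0.39.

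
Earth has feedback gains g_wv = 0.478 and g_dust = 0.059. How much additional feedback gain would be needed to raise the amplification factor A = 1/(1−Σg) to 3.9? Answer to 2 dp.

0.21

Current total gain = 0.537.
Target gain for A = 3.9: g* = 1 − 1/3.9 = 0.7436.
Additional gain needed = 0.7436 − 0.537 = 0.21.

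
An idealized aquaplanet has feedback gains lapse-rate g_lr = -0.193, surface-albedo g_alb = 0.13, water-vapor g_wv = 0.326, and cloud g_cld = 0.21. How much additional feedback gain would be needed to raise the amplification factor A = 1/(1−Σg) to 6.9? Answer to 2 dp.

0.38

Current total gain = 0.473.
Target gain for A = 6.9: g* = 1 − 1/6.9 = 0.8551.
Additional gain needed = 0.8551 − 0.473 = 0.38.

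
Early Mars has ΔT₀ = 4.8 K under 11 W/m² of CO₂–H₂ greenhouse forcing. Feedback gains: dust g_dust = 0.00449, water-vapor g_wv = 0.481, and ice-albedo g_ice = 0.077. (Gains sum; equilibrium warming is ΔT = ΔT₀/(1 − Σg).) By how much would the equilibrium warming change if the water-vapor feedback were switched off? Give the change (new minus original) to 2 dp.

Original: g = 0.56249, ΔT = 4.8/(1−0.56249) = 10.9712 K.
Without water-vapor: g' = 0.08149, ΔT' = 4.8/(1−0.08149) = 5.2259 K.
Change = 5.2259 − 10.9712 = -5.75 K.

-5.75 K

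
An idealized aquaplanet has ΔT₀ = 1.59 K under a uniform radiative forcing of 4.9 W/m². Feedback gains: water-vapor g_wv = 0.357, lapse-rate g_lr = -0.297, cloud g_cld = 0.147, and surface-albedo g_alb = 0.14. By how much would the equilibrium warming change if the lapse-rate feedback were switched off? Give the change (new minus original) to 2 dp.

2.03 K

Original: g = 0.347, ΔT = 1.59/(1−0.347) = 2.4349 K.
Without lapse-rate: g' = 0.644, ΔT' = 1.59/(1−0.644) = 4.4663 K.
Change = 4.4663 − 2.4349 = 2.03 K.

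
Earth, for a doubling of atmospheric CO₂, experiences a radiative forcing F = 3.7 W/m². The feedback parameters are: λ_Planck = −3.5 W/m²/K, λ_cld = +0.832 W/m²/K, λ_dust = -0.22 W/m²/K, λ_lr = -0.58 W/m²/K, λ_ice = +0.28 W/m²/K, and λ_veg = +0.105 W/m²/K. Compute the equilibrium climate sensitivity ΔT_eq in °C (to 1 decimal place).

Net feedback parameter λ = (−3.5) + (+0.832) + (-0.22) + (-0.58) + (+0.28) + (+0.105) = -3.083 W/m²/K.
ΔT = −F/λ = −3.7/(-3.083) = 1.2 °C.

1.2 °C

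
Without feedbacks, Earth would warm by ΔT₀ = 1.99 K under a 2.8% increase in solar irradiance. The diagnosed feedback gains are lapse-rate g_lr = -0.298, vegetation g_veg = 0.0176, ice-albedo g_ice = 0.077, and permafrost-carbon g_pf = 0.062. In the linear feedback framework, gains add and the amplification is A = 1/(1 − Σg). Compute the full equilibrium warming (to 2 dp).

Total gain g = -0.298 + 0.0176 + 0.077 + 0.062 = -0.1414.
Amplification A = 1/(1 + 0.1414) = 0.8761.
ΔT = 1.99 × 0.8761 = 1.74 K.

1.74 K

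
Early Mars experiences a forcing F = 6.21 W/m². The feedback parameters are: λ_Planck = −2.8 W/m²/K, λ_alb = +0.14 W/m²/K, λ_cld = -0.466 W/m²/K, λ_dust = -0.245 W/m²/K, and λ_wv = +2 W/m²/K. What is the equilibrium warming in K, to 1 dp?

Net feedback parameter λ = (−2.8) + (+0.14) + (-0.466) + (-0.245) + (+2) = -1.371 W/m²/K.
ΔT = −F/λ = −6.21/(-1.371) = 4.5 K.

4.5 K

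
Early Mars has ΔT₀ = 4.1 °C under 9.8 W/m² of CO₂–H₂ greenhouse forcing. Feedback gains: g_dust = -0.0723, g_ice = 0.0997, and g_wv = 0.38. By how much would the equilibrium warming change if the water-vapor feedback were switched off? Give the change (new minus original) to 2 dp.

-2.70 °C

Original: g = 0.4074, ΔT = 4.1/(1−0.4074) = 6.9187 °C.
Without water-vapor: g' = 0.0274, ΔT' = 4.1/(1−0.0274) = 4.2155 °C.
Change = 4.2155 − 6.9187 = -2.70 °C.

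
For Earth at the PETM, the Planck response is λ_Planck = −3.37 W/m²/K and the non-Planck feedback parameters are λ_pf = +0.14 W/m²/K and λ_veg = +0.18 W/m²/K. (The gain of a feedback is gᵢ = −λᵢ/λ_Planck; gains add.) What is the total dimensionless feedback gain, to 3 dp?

Convert to gains: g_pf = 0.14/3.37 = 0.04154; g_veg = 0.18/3.37 = 0.05341.
Total gain g = 0.09495.

0.095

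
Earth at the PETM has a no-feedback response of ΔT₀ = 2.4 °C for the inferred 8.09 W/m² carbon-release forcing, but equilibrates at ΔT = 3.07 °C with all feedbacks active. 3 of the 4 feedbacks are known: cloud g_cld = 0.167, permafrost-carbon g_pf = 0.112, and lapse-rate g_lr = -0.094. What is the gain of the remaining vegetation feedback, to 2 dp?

Amplification A = ΔT/ΔT₀ = 3.07/2.4 = 1.279.
Total gain g = 1 − 1/A = 1 − 1/1.279 = 0.2181.
Known gains sum to 0.167 + 0.112 − 0.094 = 0.185.
g_veg = 0.2181 − 0.185 = 0.03.

0.03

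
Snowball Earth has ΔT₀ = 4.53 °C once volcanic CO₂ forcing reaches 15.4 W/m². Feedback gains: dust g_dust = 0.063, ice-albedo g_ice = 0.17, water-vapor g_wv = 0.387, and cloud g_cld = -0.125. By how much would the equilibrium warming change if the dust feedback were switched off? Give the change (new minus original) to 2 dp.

Original: g = 0.495, ΔT = 4.53/(1−0.495) = 8.9703 °C.
Without dust: g' = 0.432, ΔT' = 4.53/(1−0.432) = 7.9754 °C.
Change = 7.9754 − 8.9703 = -0.99 °C.

-0.99 °C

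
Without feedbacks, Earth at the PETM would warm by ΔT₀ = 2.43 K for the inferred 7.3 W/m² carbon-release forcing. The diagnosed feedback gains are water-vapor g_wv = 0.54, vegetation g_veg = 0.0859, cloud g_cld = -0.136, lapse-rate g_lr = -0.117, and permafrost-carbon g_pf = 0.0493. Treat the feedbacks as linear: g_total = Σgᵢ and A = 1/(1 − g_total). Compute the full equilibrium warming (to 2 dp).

Total gain g = 0.54 + 0.0859 − 0.136 − 0.117 + 0.0493 = 0.4222.
Amplification A = 1/(1 − 0.4222) = 1.731.
ΔT = 2.43 × 1.731 = 4.21 K.

4.21 K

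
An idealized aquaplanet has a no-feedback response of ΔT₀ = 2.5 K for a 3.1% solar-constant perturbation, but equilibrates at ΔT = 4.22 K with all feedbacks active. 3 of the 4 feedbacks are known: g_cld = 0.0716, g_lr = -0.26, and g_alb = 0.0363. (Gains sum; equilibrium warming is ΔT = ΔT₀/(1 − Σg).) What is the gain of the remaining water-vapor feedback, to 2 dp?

0.56

Amplification A = ΔT/ΔT₀ = 4.22/2.5 = 1.688.
Total gain g = 1 − 1/A = 1 − 1/1.688 = 0.4076.
Known gains sum to 0.0716 − 0.26 + 0.0363 = -0.1521.
g_wv = 0.4076 + 0.1521 = 0.56.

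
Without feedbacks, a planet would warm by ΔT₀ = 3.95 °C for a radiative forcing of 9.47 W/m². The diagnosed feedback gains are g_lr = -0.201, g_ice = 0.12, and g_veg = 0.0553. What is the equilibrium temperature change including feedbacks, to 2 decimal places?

Total gain g = -0.201 + 0.12 + 0.0553 = -0.0257.
Amplification A = 1/(1 + 0.0257) = 0.9749.
ΔT = 3.95 × 0.9749 = 3.85 °C.

3.85 °C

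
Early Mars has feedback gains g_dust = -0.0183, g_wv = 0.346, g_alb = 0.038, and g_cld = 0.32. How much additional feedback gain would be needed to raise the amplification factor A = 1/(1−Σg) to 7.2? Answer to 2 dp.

0.18

Current total gain = 0.6857.
Target gain for A = 7.2: g* = 1 − 1/7.2 = 0.8611.
Additional gain needed = 0.8611 − 0.6857 = 0.18.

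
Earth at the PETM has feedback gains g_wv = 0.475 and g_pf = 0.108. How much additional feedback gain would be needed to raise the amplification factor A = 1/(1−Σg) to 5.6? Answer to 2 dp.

0.24

Current total gain = 0.583.
Target gain for A = 5.6: g* = 1 − 1/5.6 = 0.8214.
Additional gain needed = 0.8214 − 0.583 = 0.24.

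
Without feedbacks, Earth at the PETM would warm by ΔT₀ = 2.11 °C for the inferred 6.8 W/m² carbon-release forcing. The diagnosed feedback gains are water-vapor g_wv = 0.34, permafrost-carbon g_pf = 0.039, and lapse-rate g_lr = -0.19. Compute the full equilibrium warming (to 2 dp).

Total gain g = 0.34 + 0.039 − 0.19 = 0.189.
Amplification A = 1/(1 − 0.189) = 1.233.
ΔT = 2.11 × 1.233 = 2.60 °C.

2.60 °C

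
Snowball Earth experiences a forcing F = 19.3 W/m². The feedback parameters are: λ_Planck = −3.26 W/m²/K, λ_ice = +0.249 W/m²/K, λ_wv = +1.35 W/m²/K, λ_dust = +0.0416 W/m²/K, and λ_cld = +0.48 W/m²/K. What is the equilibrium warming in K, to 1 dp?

16.9 K

Net feedback parameter λ = (−3.26) + (+0.249) + (+1.35) + (+0.0416) + (+0.48) = -1.1394 W/m²/K.
ΔT = −F/λ = −19.3/(-1.1394) = 16.9 K.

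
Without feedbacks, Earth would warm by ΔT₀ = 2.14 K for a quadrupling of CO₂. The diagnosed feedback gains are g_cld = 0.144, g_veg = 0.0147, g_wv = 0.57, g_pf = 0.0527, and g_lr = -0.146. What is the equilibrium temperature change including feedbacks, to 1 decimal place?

Total gain g = 0.144 + 0.0147 + 0.57 + 0.0527 − 0.146 = 0.6354.
Amplification A = 1/(1 − 0.6354) = 2.743.
ΔT = 2.14 × 2.743 = 5.9 K.

5.9 K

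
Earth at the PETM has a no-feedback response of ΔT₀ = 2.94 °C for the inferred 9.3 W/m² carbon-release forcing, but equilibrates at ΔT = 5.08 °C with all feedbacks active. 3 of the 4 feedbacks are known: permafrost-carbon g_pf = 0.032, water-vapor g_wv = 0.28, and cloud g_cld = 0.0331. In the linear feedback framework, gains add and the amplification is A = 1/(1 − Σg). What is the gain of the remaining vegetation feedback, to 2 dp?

0.08

Amplification A = ΔT/ΔT₀ = 5.08/2.94 = 1.728.
Total gain g = 1 − 1/A = 1 − 1/1.728 = 0.4213.
Known gains sum to 0.032 + 0.28 + 0.0331 = 0.3451.
g_veg = 0.4213 − 0.3451 = 0.08.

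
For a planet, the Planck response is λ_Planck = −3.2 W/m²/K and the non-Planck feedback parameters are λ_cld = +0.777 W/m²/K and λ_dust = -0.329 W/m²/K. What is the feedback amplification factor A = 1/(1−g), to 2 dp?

1.16

Convert to gains: g_cld = 0.777/3.2 = 0.2428; g_dust = -0.329/3.2 = -0.1028.
Total gain g = 0.14.
A = 1/(1 − 0.14) = 1.16.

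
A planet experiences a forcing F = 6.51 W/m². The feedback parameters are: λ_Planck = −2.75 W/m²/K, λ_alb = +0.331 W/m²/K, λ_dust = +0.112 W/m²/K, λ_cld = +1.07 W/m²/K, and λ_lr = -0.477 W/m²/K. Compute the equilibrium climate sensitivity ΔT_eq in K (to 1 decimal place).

Net feedback parameter λ = (−2.75) + (+0.331) + (+0.112) + (+1.07) + (-0.477) = -1.714 W/m²/K.
ΔT = −F/λ = −6.51/(-1.714) = 3.8 K.

3.8 K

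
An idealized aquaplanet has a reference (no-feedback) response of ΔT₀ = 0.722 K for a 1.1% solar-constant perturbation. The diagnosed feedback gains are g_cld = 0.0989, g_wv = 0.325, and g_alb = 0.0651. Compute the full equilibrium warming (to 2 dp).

Total gain g = 0.0989 + 0.325 + 0.0651 = 0.489.
Amplification A = 1/(1 − 0.489) = 1.957.
ΔT = 0.722 × 1.957 = 1.41 K.

1.41 K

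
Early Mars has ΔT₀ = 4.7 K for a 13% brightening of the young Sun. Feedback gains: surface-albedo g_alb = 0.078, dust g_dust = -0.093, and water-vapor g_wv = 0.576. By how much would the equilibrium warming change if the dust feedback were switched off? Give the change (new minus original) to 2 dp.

Original: g = 0.561, ΔT = 4.7/(1−0.561) = 10.7062 K.
Without dust: g' = 0.654, ΔT' = 4.7/(1−0.654) = 13.5838 K.
Change = 13.5838 − 10.7062 = 2.88 K.

2.88 K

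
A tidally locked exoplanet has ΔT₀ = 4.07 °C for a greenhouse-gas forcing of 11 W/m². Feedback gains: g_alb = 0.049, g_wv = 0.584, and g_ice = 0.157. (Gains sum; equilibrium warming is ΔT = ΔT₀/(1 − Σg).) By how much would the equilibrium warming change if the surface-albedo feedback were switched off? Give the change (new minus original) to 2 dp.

-3.67 °C

Original: g = 0.79, ΔT = 4.07/(1−0.79) = 19.3810 °C.
Without surface-albedo: g' = 0.741, ΔT' = 4.07/(1−0.741) = 15.7143 °C.
Change = 15.7143 − 19.3810 = -3.67 °C.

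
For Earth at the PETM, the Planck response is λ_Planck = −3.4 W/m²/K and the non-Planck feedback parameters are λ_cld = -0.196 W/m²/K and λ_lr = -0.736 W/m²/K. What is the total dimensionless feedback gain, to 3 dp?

Convert to gains: g_cld = -0.196/3.4 = -0.05765; g_lr = -0.736/3.4 = -0.2165.
Total gain g = -0.27415.

-0.274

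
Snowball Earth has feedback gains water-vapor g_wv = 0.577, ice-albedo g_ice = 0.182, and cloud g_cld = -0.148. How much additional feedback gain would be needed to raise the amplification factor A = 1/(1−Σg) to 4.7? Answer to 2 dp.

0.18

Current total gain = 0.611.
Target gain for A = 4.7: g* = 1 − 1/4.7 = 0.7872.
Additional gain needed = 0.7872 − 0.611 = 0.18.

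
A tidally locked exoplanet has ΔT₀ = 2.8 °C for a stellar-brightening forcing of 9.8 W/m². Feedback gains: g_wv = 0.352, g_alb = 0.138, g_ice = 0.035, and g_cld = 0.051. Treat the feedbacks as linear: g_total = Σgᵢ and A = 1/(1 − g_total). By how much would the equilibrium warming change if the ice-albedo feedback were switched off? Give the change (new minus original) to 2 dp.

-0.50 °C

Original: g = 0.576, ΔT = 2.8/(1−0.576) = 6.6038 °C.
Without ice-albedo: g' = 0.541, ΔT' = 2.8/(1−0.541) = 6.1002 °C.
Change = 6.1002 − 6.6038 = -0.50 °C.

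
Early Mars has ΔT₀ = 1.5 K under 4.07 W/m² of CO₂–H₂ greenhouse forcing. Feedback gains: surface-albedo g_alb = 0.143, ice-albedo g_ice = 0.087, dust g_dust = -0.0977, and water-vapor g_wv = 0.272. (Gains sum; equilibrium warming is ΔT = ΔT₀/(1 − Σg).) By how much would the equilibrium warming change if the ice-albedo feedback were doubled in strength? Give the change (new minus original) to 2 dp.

Original: g = 0.4043, ΔT = 1.5/(1−0.4043) = 2.5180 K.
With doubled ice-albedo: g' = 0.4913, ΔT' = 1.5/(1−0.4913) = 2.9487 K.
Change = 2.9487 − 2.5180 = 0.43 K.

0.43 K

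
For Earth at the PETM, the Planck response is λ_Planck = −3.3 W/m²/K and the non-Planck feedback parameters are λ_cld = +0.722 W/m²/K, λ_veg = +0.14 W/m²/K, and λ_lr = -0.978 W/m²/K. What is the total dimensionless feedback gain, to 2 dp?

Convert to gains: g_cld = 0.722/3.3 = 0.2188; g_veg = 0.14/3.3 = 0.04242; g_lr = -0.978/3.3 = -0.2964.
Total gain g = -0.03518.

-0.04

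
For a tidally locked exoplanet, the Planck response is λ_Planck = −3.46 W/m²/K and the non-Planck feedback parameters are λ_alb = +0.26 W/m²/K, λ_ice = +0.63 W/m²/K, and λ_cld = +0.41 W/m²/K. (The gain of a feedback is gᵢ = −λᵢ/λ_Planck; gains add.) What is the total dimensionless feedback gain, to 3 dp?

Convert to gains: g_alb = 0.26/3.46 = 0.07514; g_ice = 0.63/3.46 = 0.1821; g_cld = 0.41/3.46 = 0.1185.
Total gain g = 0.37574.

0.376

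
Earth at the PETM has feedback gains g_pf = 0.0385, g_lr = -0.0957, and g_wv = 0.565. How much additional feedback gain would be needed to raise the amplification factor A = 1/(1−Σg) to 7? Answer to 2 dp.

Current total gain = 0.5078.
Target gain for A = 7: g* = 1 − 1/7 = 0.8571.
Additional gain needed = 0.8571 − 0.5078 = 0.35.

0.35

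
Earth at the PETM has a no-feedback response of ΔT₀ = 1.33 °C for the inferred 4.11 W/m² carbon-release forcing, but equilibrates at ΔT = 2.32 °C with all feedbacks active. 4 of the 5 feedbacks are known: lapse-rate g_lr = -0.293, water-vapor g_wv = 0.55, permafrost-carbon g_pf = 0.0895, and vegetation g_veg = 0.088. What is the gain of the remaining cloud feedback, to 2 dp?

-0.01

Amplification A = ΔT/ΔT₀ = 2.32/1.33 = 1.744.
Total gain g = 1 − 1/A = 1 − 1/1.744 = 0.4266.
Known gains sum to -0.293 + 0.55 + 0.0895 + 0.088 = 0.4345.
g_cld = 0.4266 − 0.4345 = -0.01.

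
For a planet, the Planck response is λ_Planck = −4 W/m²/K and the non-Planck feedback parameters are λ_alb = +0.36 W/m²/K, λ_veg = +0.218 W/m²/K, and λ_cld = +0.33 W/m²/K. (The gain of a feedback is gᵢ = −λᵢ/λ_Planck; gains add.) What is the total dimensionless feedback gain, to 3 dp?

0.227

Convert to gains: g_alb = 0.36/4 = 0.09; g_veg = 0.218/4 = 0.0545; g_cld = 0.33/4 = 0.0825.
Total gain g = 0.227.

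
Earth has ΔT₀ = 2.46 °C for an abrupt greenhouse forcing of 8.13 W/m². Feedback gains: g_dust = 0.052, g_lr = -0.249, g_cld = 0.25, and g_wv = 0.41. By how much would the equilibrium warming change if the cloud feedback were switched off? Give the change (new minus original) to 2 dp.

Original: g = 0.463, ΔT = 2.46/(1−0.463) = 4.5810 °C.
Without cloud: g' = 0.213, ΔT' = 2.46/(1−0.213) = 3.1258 °C.
Change = 3.1258 − 4.5810 = -1.46 °C.

-1.46 °C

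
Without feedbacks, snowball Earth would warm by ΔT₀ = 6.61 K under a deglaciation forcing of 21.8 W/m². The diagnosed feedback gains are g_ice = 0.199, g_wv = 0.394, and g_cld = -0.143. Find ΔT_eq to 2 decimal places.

12.02 K

Total gain g = 0.199 + 0.394 − 0.143 = 0.45.
Amplification A = 1/(1 − 0.45) = 1.818.
ΔT = 6.61 × 1.818 = 12.02 K.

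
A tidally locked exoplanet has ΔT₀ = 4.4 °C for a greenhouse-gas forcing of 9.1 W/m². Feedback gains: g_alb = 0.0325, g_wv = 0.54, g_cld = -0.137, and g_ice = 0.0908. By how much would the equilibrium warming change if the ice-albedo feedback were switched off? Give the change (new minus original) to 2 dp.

Original: g = 0.5263, ΔT = 4.4/(1−0.5263) = 9.2886 °C.
Without ice-albedo: g' = 0.4355, ΔT' = 4.4/(1−0.4355) = 7.7945 °C.
Change = 7.7945 − 9.2886 = -1.49 °C.

-1.49 °C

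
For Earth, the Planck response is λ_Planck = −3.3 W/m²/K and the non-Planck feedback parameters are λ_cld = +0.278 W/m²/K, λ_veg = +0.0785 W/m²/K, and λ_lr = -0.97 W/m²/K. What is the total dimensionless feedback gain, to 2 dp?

Convert to gains: g_cld = 0.278/3.3 = 0.08424; g_veg = 0.0785/3.3 = 0.02379; g_lr = -0.97/3.3 = -0.2939.
Total gain g = -0.18587.

-0.19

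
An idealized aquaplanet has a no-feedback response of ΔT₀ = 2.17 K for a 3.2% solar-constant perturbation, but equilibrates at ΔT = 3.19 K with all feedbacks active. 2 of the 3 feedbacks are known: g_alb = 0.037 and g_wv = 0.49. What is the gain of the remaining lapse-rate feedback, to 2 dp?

Amplification A = ΔT/ΔT₀ = 3.19/2.17 = 1.47.
Total gain g = 1 − 1/A = 1 − 1/1.47 = 0.3197.
Known gains sum to 0.037 + 0.49 = 0.527.
g_lr = 0.3197 − 0.527 = -0.21.

-0.21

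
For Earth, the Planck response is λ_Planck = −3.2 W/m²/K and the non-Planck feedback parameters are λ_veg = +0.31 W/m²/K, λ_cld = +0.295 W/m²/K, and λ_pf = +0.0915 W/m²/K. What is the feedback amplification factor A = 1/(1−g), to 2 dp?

1.28

Convert to gains: g_veg = 0.31/3.2 = 0.09687; g_cld = 0.295/3.2 = 0.09219; g_pf = 0.0915/3.2 = 0.02859.
Total gain g = 0.21765.
A = 1/(1 − 0.21765) = 1.28.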